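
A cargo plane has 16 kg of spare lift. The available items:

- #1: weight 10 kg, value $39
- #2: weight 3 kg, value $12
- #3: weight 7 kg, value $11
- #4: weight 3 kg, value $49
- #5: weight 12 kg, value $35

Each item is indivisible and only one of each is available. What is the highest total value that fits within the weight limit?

Check high-value combinations within 16 kg:
- #1+#2+#4: weight 10+3+3=16, value 39+12+49=100
- #1+#4: weight 10+3=13, value 39+49=88
- #4+#5: weight 3+12=15, value 49+35=84
- #2+#3+#4: weight 3+7+3=13, value 12+11+49=72
- #2+#4: weight 3+3=6, value 12+49=61
Best: $100.

$100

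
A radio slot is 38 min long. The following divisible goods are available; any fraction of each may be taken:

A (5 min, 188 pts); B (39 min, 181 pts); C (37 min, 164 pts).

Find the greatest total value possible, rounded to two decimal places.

Take in order of value per unit:
- A (188/5 per unit): all 5 → value 188, running total 188.00
- B (181/39 per unit): 33 of 39 → value 33×181/39 = 153.1538, running total 341.15
Total 341.15.

341.15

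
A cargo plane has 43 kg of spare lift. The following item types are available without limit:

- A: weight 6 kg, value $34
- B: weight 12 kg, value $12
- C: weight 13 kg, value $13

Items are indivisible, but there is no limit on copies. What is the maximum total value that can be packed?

Best value-per-unit is A at 34/6, and filling with it alone uses weight 7×6=42. No mix of the others beats 7×34 = 238.

$238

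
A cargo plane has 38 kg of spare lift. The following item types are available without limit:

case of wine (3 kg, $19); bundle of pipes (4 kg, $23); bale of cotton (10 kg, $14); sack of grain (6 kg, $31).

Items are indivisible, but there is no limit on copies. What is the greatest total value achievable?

Best value-per-unit is case of wine at 19/3; filling with it alone gives 12×19 = 228.
Optimal mix: 10×case of wine + 2×bundle of pipes → weight 38, value 236.

$236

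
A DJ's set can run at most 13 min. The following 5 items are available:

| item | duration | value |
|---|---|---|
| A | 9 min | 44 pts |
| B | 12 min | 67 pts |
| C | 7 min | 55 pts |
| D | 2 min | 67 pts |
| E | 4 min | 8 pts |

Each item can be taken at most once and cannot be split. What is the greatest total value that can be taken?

130 pts

Check high-value combinations within 13 min:
- C+D+E: duration 7+2+4=13, value 55+67+8=130
- C+D: duration 7+2=9, value 55+67=122
- A+D: duration 9+2=11, value 44+67=111
- D+E: duration 2+4=6, value 67+8=75
- D: duration 2, value 67
Best: 130 pts.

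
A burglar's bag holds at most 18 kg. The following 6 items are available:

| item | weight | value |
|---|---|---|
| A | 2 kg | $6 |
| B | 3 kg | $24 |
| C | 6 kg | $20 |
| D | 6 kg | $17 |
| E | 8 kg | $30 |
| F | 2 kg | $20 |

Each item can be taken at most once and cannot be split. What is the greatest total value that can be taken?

This is a 0/1 knapsack; check combinations near the capacity.
- B+C+D+F: weight 3+6+6+2=17, value 24+20+17+20=81
- A+B+E+F: weight 2+3+8+2=15, value 6+24+30+20=80
- A+C+E+F: weight 2+6+8+2=18, value 6+20+30+20=76
- B+E+F: weight 3+8+2=13, value 24+30+20=74
- B+C+E: weight 3+6+8=17, value 24+20+30=74
Best: $81.

$81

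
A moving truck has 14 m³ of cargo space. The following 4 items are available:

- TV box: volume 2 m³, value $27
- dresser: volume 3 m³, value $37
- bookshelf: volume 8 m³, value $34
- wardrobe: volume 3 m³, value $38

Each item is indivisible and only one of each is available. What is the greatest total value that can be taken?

$109

Check high-value combinations within 14 m³:
- dresser+bookshelf+wardrobe: volume 3+8+3=14, value 37+34+38=109
- TV box+dresser+wardrobe: volume 2+3+3=8, value 27+37+38=102
- TV box+bookshelf+wardrobe: volume 2+8+3=13, value 27+34+38=99
Best: $109.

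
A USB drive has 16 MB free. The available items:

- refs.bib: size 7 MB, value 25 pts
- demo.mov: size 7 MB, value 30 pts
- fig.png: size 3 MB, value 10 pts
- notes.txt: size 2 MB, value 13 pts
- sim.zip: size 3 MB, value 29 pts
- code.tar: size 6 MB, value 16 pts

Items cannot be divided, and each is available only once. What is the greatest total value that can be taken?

Check high-value combinations within 16 MB:
- demo.mov+fig.png+notes.txt+sim.zip: size 7+3+2+3=15, value 30+10+13+29=82
- refs.bib+fig.png+notes.txt+sim.zip: size 7+3+2+3=15, value 25+10+13+29=77
- demo.mov+sim.zip+code.tar: size 7+3+6=16, value 30+29+16=75
- demo.mov+notes.txt+sim.zip: size 7+2+3=12, value 30+13+29=72
Best: 82 pts.

82 pts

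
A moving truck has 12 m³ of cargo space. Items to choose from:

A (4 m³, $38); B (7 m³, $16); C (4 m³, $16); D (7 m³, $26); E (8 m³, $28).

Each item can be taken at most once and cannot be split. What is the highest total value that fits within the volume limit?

$66

Check high-value combinations within 12 m³:
- A+E: volume 4+8=12, value 38+28=66
- A+D: volume 4+7=11, value 38+26=64
- A+C: volume 4+4=8, value 38+16=54
- A+B: volume 4+7=11, value 38+16=54
Best: $66.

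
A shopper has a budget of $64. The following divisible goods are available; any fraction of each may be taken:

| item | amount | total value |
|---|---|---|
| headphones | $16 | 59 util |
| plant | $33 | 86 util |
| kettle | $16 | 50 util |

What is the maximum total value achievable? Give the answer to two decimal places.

192.39

Take in order of value per unit:
- headphones (59/16 per unit): all 16 → value 59, running total 59.00
- kettle (50/16 per unit): all 16 → value 50, running total 109.00
- plant (86/33 per unit): 32 of 33 → value 32×86/33 = 83.3939, running total 192.39
Total 192.39.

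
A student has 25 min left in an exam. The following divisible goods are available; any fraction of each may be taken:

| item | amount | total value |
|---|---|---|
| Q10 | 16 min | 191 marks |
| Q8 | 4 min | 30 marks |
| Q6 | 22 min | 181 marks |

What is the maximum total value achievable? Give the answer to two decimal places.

265.05

Take in order of value per unit:
- Q10 (191/16 per unit): all 16 → value 191, running total 191.00
- Q6 (181/22 per unit): 9 of 22 → value 9×181/22 = 74.0455, running total 265.05
Total 265.05.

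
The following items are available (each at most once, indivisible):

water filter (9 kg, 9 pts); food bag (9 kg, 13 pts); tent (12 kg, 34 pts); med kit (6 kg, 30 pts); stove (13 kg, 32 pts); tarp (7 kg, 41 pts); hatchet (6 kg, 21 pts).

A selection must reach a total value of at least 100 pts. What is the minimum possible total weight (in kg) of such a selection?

25

Subsets with value ≥ 100, sorted by total weight:
- tent+med kit+tarp: weight 25, value 105
- med kit+stove+tarp: weight 26, value 103
Minimum weight: 25 kg.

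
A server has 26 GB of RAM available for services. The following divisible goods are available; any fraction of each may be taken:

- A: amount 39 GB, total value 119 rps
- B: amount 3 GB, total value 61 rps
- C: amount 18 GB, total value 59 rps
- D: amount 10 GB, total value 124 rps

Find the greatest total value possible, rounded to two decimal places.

Take in order of value per unit:
- B (61/3 per unit): all 3 → value 61, running total 61.00
- D (124/10 per unit): all 10 → value 124, running total 185.00
- C (59/18 per unit): 13 of 18 → value 13×59/18 = 42.6111, running total 227.61
Total 227.61.

227.61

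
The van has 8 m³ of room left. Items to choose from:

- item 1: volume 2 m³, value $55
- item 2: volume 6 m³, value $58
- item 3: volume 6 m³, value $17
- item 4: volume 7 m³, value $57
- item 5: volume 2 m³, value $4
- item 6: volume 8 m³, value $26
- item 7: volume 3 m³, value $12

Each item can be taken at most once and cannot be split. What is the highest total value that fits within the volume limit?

$113

This is a 0/1 knapsack; check combinations near the capacity.
- item 1+item 2: volume 2+6=8, value 55+58=113
- item 1+item 3: volume 2+6=8, value 55+17=72
- item 1+item 5+item 7: volume 2+2+3=7, value 55+4+12=71
Best: $113.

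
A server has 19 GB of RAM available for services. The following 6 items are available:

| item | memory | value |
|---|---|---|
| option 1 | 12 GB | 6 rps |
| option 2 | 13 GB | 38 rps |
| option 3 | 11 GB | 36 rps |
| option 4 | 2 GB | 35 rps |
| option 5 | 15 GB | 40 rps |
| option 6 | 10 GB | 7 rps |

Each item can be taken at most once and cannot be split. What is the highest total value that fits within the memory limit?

75 rps

Check high-value combinations within 19 GB:
- option 4+option 5: memory 2+15=17, value 35+40=75
- option 2+option 4: memory 13+2=15, value 38+35=73
- option 3+option 4: memory 11+2=13, value 36+35=71
- option 4+option 6: memory 2+10=12, value 35+7=42
Best: 75 rps.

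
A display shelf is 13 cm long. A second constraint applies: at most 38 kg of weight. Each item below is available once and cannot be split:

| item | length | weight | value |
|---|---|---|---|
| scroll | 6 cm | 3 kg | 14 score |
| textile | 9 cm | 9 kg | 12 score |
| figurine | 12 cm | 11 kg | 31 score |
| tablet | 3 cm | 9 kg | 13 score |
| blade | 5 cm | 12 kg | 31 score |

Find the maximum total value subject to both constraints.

45 score

Feasible sets respecting both limits:
- scroll+blade: length 11, weight 15, value 45
- tablet+blade: length 8, weight 21, value 44
- figurine: length 12, weight 11, value 31
- blade: length 5, weight 12, value 31
Best: 45 score.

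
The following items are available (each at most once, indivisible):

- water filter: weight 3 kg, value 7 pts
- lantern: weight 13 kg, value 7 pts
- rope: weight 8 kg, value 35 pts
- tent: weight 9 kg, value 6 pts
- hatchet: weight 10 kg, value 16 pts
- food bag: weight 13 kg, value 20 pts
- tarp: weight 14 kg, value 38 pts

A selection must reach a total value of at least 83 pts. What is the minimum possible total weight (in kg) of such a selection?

Subsets with value ≥ 83, sorted by total weight:
- rope+hatchet+tarp: weight 32, value 89
- water filter+rope+tent+tarp: weight 34, value 86
Minimum weight: 32 kg.

32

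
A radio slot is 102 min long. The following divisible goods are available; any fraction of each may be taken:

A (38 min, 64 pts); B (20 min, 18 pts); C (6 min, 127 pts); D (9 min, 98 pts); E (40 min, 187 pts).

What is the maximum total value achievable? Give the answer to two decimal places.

484.10

Take in order of value per unit:
- C (127/6 per unit): all 6 → value 127, running total 127.00
- D (98/9 per unit): all 9 → value 98, running total 225.00
- E (187/40 per unit): all 40 → value 187, running total 412.00
- A (64/38 per unit): all 38 → value 64, running total 476.00
- B (18/20 per unit): 9 of 20 → value 9×18/20 = 8.1000, running total 484.10
Total 484.10.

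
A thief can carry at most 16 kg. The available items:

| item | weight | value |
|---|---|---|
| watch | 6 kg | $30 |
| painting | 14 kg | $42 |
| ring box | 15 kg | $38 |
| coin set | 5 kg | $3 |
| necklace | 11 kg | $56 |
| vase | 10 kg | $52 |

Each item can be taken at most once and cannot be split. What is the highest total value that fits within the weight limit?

This is a 0/1 knapsack; check combinations near the capacity.
- watch+vase: weight 6+10=16, value 30+52=82
- coin set+necklace: weight 5+11=16, value 3+56=59
- necklace: weight 11, value 56
Best: $82.

$82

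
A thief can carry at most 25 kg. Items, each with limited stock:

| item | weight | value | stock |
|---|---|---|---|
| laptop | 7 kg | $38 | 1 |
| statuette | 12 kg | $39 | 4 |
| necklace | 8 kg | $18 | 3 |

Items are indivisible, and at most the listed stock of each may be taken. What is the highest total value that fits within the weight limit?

$78

Top feasible selections:
- 2×statuette: weight 24, value 78
- 1×laptop + 1×statuette: weight 19, value 77
- 1×laptop + 2×necklace: weight 23, value 74
Best: $78.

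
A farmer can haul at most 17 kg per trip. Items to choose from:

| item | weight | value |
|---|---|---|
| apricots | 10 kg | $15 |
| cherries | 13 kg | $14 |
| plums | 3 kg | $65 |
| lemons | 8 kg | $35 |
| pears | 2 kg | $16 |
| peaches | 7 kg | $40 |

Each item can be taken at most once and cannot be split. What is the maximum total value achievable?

Check high-value combinations within 17 kg:
- plums+pears+peaches: weight 3+2+7=12, value 65+16+40=121
- plums+lemons+pears: weight 3+8+2=13, value 65+35+16=116
- plums+peaches: weight 3+7=10, value 65+40=105
Best: $121.

$121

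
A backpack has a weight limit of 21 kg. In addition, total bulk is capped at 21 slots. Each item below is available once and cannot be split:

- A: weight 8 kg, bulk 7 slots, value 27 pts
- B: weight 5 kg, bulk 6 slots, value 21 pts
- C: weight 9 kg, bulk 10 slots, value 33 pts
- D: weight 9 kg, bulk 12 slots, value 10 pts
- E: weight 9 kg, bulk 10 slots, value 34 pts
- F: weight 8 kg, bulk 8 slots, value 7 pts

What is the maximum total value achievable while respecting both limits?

Feasible sets respecting both limits:
- C+E: weight 18, bulk 20, value 67
- A+E: weight 17, bulk 17, value 61
- A+C: weight 17, bulk 17, value 60
Best: 67 pts.

67 pts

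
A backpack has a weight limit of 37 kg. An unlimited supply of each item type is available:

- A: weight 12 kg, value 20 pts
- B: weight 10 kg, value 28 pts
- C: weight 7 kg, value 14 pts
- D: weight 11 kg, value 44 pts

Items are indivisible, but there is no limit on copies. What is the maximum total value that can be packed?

Best value-per-unit is D at 44/11, and filling with it alone uses weight 3×11=33. No mix of the others beats 3×44 = 132.

132 pts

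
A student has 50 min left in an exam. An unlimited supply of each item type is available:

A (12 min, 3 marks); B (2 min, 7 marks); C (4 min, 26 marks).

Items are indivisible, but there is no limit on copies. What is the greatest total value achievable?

Best value-per-unit is C at 26/4; filling with it alone gives 12×26 = 312.
Optimal mix: 1×B + 12×C → time 50, value 319.

319 marks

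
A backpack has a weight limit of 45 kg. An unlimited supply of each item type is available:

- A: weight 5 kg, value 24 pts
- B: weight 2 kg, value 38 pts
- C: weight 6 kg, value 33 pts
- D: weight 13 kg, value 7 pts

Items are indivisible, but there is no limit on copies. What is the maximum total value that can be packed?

Best value-per-unit is B at 38/2, and filling with it alone uses weight 22×2=44. No mix of the others beats 22×38 = 836.

836 pts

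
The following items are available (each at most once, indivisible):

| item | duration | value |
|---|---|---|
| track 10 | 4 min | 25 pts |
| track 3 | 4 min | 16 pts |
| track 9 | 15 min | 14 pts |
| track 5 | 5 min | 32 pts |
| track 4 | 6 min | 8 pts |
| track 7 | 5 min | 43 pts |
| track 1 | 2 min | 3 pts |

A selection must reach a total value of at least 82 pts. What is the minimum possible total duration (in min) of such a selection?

Subsets with value ≥ 82, sorted by total duration:
- track 10+track 3+track 7: duration 13, value 84
- track 10+track 5+track 7: duration 14, value 100
- track 3+track 5+track 7: duration 14, value 91
Minimum duration: 13 min.

13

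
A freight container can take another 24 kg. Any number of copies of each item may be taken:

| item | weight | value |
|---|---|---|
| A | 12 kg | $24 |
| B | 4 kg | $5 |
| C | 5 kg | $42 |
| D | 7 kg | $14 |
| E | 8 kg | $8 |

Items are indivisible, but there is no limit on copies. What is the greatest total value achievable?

$173

Best value-per-unit is C at 42/5; filling with it alone gives 4×42 = 168.
Optimal mix: 1×B + 4×C → weight 24, value 173.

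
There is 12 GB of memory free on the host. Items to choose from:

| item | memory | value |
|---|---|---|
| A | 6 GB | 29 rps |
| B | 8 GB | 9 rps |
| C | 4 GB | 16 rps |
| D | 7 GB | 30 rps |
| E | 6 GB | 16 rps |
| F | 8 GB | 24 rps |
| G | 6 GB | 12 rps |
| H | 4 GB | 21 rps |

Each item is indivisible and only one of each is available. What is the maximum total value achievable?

51 rps

Check high-value combinations within 12 GB:
- D+H: memory 7+4=11, value 30+21=51
- A+H: memory 6+4=10, value 29+21=50
- C+D: memory 4+7=11, value 16+30=46
Best: 51 rps.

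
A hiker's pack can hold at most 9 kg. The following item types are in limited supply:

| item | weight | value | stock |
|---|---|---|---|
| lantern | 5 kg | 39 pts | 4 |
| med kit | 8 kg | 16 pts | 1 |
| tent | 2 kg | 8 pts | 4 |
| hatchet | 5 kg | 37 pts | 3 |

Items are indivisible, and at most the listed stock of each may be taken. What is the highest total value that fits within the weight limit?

Best selections within weight 9 and stock limits:
- 1×lantern + 2×tent: weight 9, value 55
- 2×tent + 1×hatchet: weight 9, value 53
- 1×lantern + 1×tent: weight 7, value 47
- 1×tent + 1×hatchet: weight 7, value 45
Best: 55 pts.

55 pts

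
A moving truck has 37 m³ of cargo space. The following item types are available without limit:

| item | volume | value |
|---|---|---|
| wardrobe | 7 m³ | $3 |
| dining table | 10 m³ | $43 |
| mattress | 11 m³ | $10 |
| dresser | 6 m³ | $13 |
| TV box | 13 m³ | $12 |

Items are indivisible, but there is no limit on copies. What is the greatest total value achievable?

Best value-per-unit is dining table at 43/10; filling with it alone gives 3×43 = 129.
Optimal mix: 3×dining table + 1×dresser → volume 36, value 142.

$142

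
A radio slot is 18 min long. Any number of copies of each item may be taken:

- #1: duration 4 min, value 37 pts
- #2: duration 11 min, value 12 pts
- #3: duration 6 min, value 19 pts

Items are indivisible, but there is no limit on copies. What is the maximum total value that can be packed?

148 pts

Best value-per-unit is #1 at 37/4, and filling with it alone uses duration 4×4=16. No mix of the others beats 4×37 = 148.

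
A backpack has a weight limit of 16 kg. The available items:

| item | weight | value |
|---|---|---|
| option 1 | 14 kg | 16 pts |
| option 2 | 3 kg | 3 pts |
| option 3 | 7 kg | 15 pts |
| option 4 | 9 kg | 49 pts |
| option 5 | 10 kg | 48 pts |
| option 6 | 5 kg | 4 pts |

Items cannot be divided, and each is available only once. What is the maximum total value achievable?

Check high-value combinations within 16 kg:
- option 3+option 4: weight 7+9=16, value 15+49=64
- option 4+option 6: weight 9+5=14, value 49+4=53
- option 2+option 4: weight 3+9=12, value 3+49=52
- option 5+option 6: weight 10+5=15, value 48+4=52
- option 2+option 5: weight 3+10=13, value 3+48=51
Best: 64 pts.

64 pts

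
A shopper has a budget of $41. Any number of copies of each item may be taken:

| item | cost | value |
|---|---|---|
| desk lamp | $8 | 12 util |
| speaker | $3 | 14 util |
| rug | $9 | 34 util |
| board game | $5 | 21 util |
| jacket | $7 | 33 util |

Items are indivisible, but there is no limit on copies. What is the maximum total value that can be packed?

Best value-per-unit is jacket at 33/7; filling with it alone gives 5×33 = 165.
Optimal mix: 2×speaker + 5×jacket → cost 41, value 193.

193 util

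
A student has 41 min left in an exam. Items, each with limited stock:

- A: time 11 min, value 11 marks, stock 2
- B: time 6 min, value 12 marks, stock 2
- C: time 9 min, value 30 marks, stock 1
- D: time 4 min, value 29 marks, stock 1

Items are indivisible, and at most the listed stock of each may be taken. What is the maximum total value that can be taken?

Top feasible selections:
- 1×A + 2×B + 1×C + 1×D: time 36, value 94
- 2×A + 1×B + 1×C + 1×D: time 41, value 93
Best: 94 marks.

94 marks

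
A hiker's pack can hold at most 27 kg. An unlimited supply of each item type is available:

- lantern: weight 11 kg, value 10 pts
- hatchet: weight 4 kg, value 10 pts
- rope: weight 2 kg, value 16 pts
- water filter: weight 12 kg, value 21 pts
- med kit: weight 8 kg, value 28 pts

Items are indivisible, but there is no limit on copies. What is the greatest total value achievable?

Best value-per-unit is rope at 16/2, and filling with it alone uses weight 13×2=26. No mix of the others beats 13×16 = 208.

208 pts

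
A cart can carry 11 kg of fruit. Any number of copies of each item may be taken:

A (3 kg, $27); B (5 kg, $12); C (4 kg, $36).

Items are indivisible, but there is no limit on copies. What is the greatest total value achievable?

$99

Best value-per-unit is A at 27/3; filling with it alone gives 3×27 = 81.
Optimal mix: 1×A + 2×C → weight 11, value 99.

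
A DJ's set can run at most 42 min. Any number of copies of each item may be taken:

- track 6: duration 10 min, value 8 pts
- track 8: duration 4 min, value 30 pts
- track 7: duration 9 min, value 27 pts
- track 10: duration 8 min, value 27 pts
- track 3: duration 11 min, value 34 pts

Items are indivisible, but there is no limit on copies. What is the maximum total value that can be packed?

300 pts

Best value-per-unit is track 8 at 30/4, and filling with it alone uses duration 10×4=40. No mix of the others beats 10×30 = 300.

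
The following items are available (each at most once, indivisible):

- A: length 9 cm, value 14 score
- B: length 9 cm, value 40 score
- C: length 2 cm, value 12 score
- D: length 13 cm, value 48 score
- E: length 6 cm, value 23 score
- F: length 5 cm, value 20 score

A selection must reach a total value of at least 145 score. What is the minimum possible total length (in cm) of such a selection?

Subsets with value ≥ 145, sorted by total length:
- A+B+D+E+F: length 42, value 145
- A+B+C+D+E+F: length 44, value 157
Minimum length: 42 cm.

42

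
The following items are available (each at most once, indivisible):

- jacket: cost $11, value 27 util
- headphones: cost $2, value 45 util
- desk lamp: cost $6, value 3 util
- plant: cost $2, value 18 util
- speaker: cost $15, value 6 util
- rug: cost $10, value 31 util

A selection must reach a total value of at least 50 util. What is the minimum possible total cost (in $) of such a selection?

Subsets with value ≥ 50, sorted by total cost:
- headphones+plant: cost 4, value 63
- headphones+desk lamp+plant: cost 10, value 66
Minimum cost: 4 $.

4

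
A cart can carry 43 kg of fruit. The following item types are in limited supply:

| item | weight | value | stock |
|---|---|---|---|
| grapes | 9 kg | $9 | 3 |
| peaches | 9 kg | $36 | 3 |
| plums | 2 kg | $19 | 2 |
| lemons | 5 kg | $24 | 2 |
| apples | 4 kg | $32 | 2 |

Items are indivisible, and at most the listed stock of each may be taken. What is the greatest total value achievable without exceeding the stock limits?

Top feasible selections:
- 2×peaches + 2×plums + 2×lemons + 2×apples: weight 40, value 222
- 3×peaches + 1×plums + 1×lemons + 2×apples: weight 42, value 215
- 3×peaches + 2×plums + 2×apples: weight 39, value 210
Best: $222.

$222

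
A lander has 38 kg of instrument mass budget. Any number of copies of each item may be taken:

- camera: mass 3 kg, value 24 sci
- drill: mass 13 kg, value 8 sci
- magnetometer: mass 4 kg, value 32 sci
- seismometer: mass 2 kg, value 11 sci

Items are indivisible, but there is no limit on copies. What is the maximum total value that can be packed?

304 sci

Best value-per-unit is camera at 24/3; filling with it alone gives 12×24 = 288.
Optimal mix: 10×camera + 2×magnetometer → mass 38, value 304.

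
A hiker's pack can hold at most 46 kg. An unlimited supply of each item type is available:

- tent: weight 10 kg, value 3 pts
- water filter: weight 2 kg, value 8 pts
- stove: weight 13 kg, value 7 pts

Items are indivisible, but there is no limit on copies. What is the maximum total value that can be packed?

Best value-per-unit is water filter at 8/2, and filling with it alone uses weight 23×2=46. No mix of the others beats 23×8 = 184.

184 pts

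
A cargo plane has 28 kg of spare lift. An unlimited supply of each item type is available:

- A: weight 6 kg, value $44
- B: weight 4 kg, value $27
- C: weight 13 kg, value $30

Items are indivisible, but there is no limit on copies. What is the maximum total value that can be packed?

Best value-per-unit is A at 44/6; filling with it alone gives 4×44 = 176.
Optimal mix: 4×A + 1×B → weight 28, value 203.

$203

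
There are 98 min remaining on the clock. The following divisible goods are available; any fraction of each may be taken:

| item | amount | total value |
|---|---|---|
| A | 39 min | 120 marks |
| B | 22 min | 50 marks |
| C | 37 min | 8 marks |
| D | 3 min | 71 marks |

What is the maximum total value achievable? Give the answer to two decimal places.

248.35

Take in order of value per unit:
- D (71/3 per unit): all 3 → value 71, running total 71.00
- A (120/39 per unit): all 39 → value 120, running total 191.00
- B (50/22 per unit): all 22 → value 50, running total 241.00
- C (8/37 per unit): 34 of 37 → value 34×8/37 = 7.3514, running total 248.35
Total 248.35.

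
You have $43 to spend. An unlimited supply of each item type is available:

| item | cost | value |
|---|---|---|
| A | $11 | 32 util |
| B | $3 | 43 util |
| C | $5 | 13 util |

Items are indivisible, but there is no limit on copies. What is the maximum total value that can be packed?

Best value-per-unit is B at 43/3, and filling with it alone uses cost 14×3=42. No mix of the others beats 14×43 = 602.

602 util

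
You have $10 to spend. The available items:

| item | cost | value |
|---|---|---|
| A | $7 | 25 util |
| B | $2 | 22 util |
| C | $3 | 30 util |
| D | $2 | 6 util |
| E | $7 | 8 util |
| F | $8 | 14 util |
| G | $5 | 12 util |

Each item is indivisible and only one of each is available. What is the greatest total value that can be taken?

Check high-value combinations within $10:
- B+C+G: cost 2+3+5=10, value 22+30+12=64
- B+C+D: cost 2+3+2=7, value 22+30+6=58
- A+C: cost 7+3=10, value 25+30=55
Best: 64 util.

64 util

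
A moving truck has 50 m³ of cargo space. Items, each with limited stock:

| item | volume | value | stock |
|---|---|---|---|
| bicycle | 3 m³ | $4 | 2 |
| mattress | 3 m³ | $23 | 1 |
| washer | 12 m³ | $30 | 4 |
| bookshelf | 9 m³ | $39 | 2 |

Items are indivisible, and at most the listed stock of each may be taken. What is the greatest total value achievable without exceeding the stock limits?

$165

Best selections within volume 50 and stock limits:
- 1×bicycle + 1×mattress + 2×washer + 2×bookshelf: volume 48, value 165
- 1×mattress + 2×washer + 2×bookshelf: volume 45, value 161
- 1×mattress + 3×washer + 1×bookshelf: volume 48, value 152
- 2×bicycle + 2×washer + 2×bookshelf: volume 48, value 146
Best: $165.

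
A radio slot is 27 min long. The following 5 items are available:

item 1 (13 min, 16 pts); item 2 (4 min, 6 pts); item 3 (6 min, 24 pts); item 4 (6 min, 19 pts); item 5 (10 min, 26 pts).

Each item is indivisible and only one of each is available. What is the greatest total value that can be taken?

Check high-value combinations within 27 min:
- item 2+item 3+item 4+item 5: duration 4+6+6+10=26, value 6+24+19+26=75
- item 3+item 4+item 5: duration 6+6+10=22, value 24+19+26=69
- item 1+item 3+item 4: duration 13+6+6=25, value 16+24+19=59
Best: 75 pts.

75 pts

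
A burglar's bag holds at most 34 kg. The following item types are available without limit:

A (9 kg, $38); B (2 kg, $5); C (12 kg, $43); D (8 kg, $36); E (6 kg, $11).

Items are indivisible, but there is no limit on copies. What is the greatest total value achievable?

$149

Best value-per-unit is D at 36/8; filling with it alone gives 4×36 = 144.
Optimal mix: 1×B + 4×D → weight 34, value 149.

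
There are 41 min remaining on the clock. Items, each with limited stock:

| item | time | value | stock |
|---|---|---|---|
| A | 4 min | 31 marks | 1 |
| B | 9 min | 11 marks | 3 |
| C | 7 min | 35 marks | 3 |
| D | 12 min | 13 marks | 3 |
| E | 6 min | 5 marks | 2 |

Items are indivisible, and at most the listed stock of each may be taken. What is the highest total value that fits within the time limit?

152 marks

Top feasible selections:
- 1×A + 1×B + 3×C + 1×E: time 40, value 152
- 1×A + 3×C + 1×D: time 37, value 149
- 1×A + 1×B + 3×C: time 34, value 147
Best: 152 marks.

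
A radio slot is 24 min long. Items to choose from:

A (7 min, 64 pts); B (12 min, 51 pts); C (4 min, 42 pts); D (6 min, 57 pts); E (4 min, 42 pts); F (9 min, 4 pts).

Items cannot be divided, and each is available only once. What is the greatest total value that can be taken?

Check high-value combinations within 24 min:
- A+C+D+E: duration 7+4+6+4=21, value 64+42+57+42=205
- A+C+D: duration 7+4+6=17, value 64+42+57=163
- A+D+E: duration 7+6+4=17, value 64+57+42=163
- A+B+C: duration 7+12+4=23, value 64+51+42=157
- A+B+E: duration 7+12+4=23, value 64+51+42=157
Best: 205 pts.

205 pts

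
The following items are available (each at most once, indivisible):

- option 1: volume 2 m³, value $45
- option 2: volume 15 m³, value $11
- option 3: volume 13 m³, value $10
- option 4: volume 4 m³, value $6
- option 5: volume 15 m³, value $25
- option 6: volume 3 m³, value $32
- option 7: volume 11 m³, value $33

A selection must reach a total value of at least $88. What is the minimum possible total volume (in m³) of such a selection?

16

Subsets with value ≥ 88, sorted by total volume:
- option 1+option 6+option 7: volume 16, value 110
- option 1+option 4+option 6+option 7: volume 20, value 116
- option 1+option 5+option 6: volume 20, value 102
Minimum volume: 16 m³.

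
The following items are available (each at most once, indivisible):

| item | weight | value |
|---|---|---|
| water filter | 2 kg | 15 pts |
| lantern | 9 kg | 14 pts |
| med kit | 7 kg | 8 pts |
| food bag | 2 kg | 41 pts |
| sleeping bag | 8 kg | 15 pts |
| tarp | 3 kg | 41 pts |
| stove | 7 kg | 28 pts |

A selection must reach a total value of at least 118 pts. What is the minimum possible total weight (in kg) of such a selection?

14

Subsets with value ≥ 118, sorted by total weight:
- water filter+food bag+tarp+stove: weight 14, value 125
- med kit+food bag+tarp+stove: weight 19, value 118
Minimum weight: 14 kg.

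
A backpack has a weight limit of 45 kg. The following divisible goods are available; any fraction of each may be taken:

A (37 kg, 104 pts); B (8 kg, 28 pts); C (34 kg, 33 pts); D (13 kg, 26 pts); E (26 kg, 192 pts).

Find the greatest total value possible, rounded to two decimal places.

Take in order of value per unit:
- E (192/26 per unit): all 26 → value 192, running total 192.00
- B (28/8 per unit): all 8 → value 28, running total 220.00
- A (104/37 per unit): 11 of 37 → value 11×104/37 = 30.9189, running total 250.92
Total 250.92.

250.92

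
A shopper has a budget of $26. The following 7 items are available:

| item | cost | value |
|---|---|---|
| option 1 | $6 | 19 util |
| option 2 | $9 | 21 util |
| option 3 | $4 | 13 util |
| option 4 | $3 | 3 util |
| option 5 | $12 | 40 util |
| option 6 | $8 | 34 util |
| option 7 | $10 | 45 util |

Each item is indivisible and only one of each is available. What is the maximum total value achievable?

Check high-value combinations within $26:
- option 1+option 6+option 7: cost 6+8+10=24, value 19+34+45=98
- option 3+option 5+option 7: cost 4+12+10=26, value 13+40+45=98
- option 3+option 4+option 6+option 7: cost 4+3+8+10=25, value 13+3+34+45=95
Best: 98 util.

98 util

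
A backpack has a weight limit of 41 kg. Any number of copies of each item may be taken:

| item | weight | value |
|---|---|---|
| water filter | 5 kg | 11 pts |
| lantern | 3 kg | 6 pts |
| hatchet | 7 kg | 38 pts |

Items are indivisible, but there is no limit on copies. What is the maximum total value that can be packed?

Best value-per-unit is hatchet at 38/7; filling with it alone gives 5×38 = 190.
Optimal mix: 2×lantern + 5×hatchet → weight 41, value 202.

202 pts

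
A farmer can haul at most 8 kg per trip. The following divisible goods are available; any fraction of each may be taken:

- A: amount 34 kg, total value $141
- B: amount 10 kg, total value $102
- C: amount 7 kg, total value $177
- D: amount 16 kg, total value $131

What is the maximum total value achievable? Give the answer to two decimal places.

187.20

Take in order of value per unit:
- C (177/7 per unit): all 7 → value 177, running total 177.00
- B (102/10 per unit): 1 of 10 → value 1×102/10 = 10.2000, running total 187.20
Total 187.20.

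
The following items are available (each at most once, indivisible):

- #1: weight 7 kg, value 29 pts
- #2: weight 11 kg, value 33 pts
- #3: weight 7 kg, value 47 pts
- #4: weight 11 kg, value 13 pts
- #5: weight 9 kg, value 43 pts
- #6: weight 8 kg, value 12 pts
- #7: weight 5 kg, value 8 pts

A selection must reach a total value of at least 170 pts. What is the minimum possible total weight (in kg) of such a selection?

47

Subsets with value ≥ 170, sorted by total weight:
- #1+#2+#3+#5+#6+#7: weight 47, value 172
- #1+#2+#3+#4+#5+#7: weight 50, value 173
- #1+#2+#3+#4+#5+#6: weight 53, value 177
- #1+#2+#3+#4+#5+#6+#7: weight 58, value 185
Minimum weight: 47 kg.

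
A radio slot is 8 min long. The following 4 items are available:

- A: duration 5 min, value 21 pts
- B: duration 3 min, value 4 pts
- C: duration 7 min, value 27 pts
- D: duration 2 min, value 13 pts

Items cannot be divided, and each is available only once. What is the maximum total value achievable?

This is a 0/1 knapsack; check combinations near the capacity.
- A+D: duration 5+2=7, value 21+13=34
- C: duration 7, value 27
- A+B: duration 5+3=8, value 21+4=25
Best: 34 pts.

34 pts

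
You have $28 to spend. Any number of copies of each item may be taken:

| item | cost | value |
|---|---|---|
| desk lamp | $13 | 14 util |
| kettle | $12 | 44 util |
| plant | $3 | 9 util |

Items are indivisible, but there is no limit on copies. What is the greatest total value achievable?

Best value-per-unit is kettle at 44/12; filling with it alone gives 2×44 = 88.
Optimal mix: 2×kettle + 1×plant → cost 27, value 97.

97 util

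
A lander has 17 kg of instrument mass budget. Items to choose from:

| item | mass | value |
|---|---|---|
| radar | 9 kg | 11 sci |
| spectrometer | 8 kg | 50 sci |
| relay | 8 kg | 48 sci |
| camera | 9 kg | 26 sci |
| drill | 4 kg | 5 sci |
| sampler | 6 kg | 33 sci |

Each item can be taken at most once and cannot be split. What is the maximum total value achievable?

98 sci

Check high-value combinations within 17 kg:
- spectrometer+relay: mass 8+8=16, value 50+48=98
- spectrometer+sampler: mass 8+6=14, value 50+33=83
- relay+sampler: mass 8+6=14, value 48+33=81
- spectrometer+camera: mass 8+9=17, value 50+26=76
- relay+camera: mass 8+9=17, value 48+26=74
Best: 98 sci.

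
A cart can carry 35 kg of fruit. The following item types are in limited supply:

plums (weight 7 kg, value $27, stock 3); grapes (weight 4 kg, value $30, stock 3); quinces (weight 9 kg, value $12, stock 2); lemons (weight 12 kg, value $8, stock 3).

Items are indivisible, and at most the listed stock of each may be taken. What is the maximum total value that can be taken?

Best selections within weight 35 and stock limits:
- 3×plums + 3×grapes: weight 33, value 171
- 2×plums + 3×grapes + 1×quinces: weight 35, value 156
- 2×plums + 3×grapes: weight 26, value 144
Best: $171.

$171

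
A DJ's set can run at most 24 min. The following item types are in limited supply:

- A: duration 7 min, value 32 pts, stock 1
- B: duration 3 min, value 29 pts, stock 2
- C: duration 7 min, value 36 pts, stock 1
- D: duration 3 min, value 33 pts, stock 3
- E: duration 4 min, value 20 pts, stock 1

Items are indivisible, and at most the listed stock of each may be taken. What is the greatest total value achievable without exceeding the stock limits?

Top feasible selections:
- 2×B + 1×C + 3×D: duration 22, value 193
- 1×A + 2×B + 3×D: duration 22, value 189
Best: 193 pts.

193 pts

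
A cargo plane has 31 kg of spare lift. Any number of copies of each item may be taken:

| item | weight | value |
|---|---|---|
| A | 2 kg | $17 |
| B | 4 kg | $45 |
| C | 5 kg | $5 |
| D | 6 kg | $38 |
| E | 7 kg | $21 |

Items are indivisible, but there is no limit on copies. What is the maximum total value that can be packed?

Best value-per-unit is B at 45/4; filling with it alone gives 7×45 = 315.
Optimal mix: 1×A + 7×B → weight 30, value 332.

$332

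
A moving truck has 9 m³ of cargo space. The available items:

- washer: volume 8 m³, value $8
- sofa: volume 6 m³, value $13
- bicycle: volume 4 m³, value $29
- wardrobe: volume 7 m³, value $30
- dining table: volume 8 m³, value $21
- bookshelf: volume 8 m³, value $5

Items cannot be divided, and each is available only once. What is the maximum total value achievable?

Check high-value combinations within 9 m³:
- wardrobe: volume 7, value 30
- bicycle: volume 4, value 29
- dining table: volume 8, value 21
- sofa: volume 6, value 13
- washer: volume 8, value 8
Best: $30.

$30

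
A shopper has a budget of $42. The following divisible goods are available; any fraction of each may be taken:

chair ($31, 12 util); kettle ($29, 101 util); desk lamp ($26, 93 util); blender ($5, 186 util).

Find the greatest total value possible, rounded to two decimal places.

317.31

Take in order of value per unit:
- blender (186/5 per unit): all 5 → value 186, running total 186.00
- desk lamp (93/26 per unit): all 26 → value 93, running total 279.00
- kettle (101/29 per unit): 11 of 29 → value 11×101/29 = 38.3103, running total 317.31
Total 317.31.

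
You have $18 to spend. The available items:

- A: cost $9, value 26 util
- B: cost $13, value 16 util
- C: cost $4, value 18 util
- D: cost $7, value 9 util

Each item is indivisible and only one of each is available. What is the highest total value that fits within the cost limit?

Check high-value combinations within $18:
- A+C: cost 9+4=13, value 26+18=44
- A+D: cost 9+7=16, value 26+9=35
- B+C: cost 13+4=17, value 16+18=34
Best: 44 util.

44 util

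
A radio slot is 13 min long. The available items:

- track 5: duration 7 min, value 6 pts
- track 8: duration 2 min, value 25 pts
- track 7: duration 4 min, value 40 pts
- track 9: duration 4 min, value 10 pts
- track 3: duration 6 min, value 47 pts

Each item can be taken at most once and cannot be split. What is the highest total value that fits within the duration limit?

This is a 0/1 knapsack; check combinations near the capacity.
- track 8+track 7+track 3: duration 2+4+6=12, value 25+40+47=112
- track 7+track 3: duration 4+6=10, value 40+47=87
- track 8+track 9+track 3: duration 2+4+6=12, value 25+10+47=82
- track 8+track 7+track 9: duration 2+4+4=10, value 25+40+10=75
- track 8+track 3: duration 2+6=8, value 25+47=72
Best: 112 pts.

112 pts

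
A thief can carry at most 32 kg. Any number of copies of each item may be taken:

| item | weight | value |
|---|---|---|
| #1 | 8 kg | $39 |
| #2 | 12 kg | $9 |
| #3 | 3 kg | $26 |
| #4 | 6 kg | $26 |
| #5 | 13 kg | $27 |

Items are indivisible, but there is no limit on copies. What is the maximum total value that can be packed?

$260

Best value-per-unit is #3 at 26/3, and filling with it alone uses weight 10×3=30. No mix of the others beats 10×26 = 260.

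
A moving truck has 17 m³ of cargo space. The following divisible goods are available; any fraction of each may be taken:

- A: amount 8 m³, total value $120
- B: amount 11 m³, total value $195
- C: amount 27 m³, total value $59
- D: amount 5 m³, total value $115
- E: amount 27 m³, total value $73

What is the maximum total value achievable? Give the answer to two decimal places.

325.00

Take in order of value per unit:
- D (115/5 per unit): all 5 → value 115, running total 115.00
- B (195/11 per unit): all 11 → value 195, running total 310.00
- A (120/8 per unit): 1 of 8 → value 1×120/8 = 15.0000, running total 325.00
Total 325.00.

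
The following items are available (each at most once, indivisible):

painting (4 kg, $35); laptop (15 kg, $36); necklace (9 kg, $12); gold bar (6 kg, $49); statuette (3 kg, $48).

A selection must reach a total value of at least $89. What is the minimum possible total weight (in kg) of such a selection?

9

Subsets with value ≥ 89, sorted by total weight:
- gold bar+statuette: weight 9, value 97
- painting+gold bar+statuette: weight 13, value 132
Minimum weight: 9 kg.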